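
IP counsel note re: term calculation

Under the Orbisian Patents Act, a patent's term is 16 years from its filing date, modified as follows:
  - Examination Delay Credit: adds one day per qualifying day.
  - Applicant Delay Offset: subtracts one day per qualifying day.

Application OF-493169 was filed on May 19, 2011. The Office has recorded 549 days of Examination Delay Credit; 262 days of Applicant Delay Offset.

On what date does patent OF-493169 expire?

2028-03-01

Base term: filing date + 16 years → 19 May 2027.
Examination Delay Credit: +549 days → 18 November 2028.
Applicant Delay Offset: −262 days → 1 March 2028.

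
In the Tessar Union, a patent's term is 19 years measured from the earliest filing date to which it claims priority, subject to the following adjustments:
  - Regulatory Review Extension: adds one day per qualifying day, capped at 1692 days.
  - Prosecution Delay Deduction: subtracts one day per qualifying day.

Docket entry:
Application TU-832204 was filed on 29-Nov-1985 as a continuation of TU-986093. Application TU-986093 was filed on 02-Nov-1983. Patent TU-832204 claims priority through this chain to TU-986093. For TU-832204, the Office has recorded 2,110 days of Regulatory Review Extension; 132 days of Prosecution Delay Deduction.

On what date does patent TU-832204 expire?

February 9, 2007

Earliest priority filing: 2 November 1983.
Base term: 2 November 1983 + 19 years → 2 November 2002.
Regulatory Review Extension: 2110 days claimed exceeds the 1692-day cap, so +1692 days → 21 June 2007.
Prosecution Delay Deduction: −132 days → 9 February 2007.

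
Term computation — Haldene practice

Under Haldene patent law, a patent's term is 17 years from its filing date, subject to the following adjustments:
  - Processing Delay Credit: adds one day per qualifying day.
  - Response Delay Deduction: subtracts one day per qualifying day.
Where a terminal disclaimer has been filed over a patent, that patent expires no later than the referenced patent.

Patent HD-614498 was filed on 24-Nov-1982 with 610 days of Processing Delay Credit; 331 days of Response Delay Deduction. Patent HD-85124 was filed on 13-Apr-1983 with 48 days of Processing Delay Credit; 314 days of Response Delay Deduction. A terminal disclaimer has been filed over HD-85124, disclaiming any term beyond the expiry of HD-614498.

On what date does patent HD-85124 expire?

1999-07-22

Natural term of HD-85124:
  Base: filing + 17 years → 13 April 2000.
  Processing Delay Credit: +48 days → 31 May 2000.
  Response Delay Deduction: −314 days → 22 July 1999.
Expiry of referenced patent HD-614498:
  Base: filing + 17 years → 24 November 1999.
  Processing Delay Credit: +610 days → 26 July 2001.
  Response Delay Deduction: −331 days → 29 August 2000.
Terminal disclaimer: HD-85124 expires on the earlier of 22 July 1999 and 29 August 2000.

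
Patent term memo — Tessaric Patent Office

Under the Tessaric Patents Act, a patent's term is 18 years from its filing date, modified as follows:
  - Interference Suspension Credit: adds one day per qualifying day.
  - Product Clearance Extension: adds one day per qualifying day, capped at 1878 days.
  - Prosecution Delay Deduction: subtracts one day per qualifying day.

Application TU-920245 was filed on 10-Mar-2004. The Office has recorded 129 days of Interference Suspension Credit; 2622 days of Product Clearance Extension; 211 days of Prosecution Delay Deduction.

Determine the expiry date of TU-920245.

Base term: filing date + 18 years → 10 March 2022.
Interference Suspension Credit: +129 days → 17 July 2022.
Product Clearance Extension: 2622 days claimed exceeds the 1878-day cap, so +1878 days → 7 September 2027.
Prosecution Delay Deduction: −211 days → 8 February 2027.

February 8, 2027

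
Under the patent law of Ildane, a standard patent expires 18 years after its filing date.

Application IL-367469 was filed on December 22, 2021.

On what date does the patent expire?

Filing date + 18 years → 22 December 2039.

2039-12-22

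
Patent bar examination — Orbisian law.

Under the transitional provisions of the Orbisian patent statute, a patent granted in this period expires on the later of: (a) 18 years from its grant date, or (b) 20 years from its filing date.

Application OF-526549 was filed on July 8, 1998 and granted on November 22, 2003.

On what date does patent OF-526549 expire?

(a) grant + 18 years → 22 November 2021.
(b) filing + 20 years → 8 July 2018.
Later of the two: 22 November 2021.

2021-11-22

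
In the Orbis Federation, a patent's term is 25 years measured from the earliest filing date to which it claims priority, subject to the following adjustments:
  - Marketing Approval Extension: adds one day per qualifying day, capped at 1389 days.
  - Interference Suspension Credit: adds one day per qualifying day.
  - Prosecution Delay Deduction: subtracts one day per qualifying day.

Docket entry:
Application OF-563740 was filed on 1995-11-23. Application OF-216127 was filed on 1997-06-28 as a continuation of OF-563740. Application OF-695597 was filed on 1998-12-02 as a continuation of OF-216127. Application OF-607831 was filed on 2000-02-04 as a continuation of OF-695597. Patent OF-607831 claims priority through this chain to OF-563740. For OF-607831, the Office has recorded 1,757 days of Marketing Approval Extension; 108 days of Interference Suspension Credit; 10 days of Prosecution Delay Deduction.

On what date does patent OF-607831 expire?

2024-12-19

Earliest priority filing: 23 November 1995.
Base term: 23 November 1995 + 25 years → 23 November 2020.
Marketing Approval Extension: 1757 days claimed exceeds the 1389-day cap, so +1389 days → 12 September 2024.
Interference Suspension Credit: +108 days → 29 December 2024.
Prosecution Delay Deduction: −10 days → 19 December 2024.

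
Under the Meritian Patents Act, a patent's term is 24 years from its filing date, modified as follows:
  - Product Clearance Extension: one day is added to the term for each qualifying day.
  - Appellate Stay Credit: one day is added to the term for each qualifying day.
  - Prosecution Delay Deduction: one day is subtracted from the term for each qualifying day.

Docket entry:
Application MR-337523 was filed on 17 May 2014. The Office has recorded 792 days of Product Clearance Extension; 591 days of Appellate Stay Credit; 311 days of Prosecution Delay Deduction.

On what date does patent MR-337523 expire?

Base term: filing date + 24 years → 17 May 2038.
Product Clearance Extension: +792 days → 17 July 2040.
Appellate Stay Credit: +591 days → 28 February 2042.
Prosecution Delay Deduction: −311 days → 23 April 2041.

2041-04-23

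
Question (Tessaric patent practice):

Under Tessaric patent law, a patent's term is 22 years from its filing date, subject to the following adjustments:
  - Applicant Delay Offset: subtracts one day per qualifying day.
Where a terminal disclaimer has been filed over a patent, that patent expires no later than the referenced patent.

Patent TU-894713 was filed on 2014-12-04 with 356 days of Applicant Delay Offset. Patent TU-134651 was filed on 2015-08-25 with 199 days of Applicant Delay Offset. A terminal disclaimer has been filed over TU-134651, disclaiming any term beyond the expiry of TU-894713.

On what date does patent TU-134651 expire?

December 14, 2035

Natural term of TU-134651:
  Base: filing + 22 years → 25 August 2037.
  Applicant Delay Offset: −199 days → 7 February 2037.
Expiry of referenced patent TU-894713:
  Base: filing + 22 years → 4 December 2036.
  Applicant Delay Offset: −356 days → 14 December 2035.
Terminal disclaimer: TU-134651 expires on the earlier of 7 February 2037 and 14 December 2035.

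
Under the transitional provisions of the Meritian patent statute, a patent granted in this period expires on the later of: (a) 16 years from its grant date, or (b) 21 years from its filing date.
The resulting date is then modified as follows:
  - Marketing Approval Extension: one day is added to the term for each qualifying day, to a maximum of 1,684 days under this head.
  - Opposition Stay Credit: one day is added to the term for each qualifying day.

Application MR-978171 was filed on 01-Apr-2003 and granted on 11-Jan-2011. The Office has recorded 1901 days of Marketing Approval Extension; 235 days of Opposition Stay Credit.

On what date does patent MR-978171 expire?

(a) grant + 16 years → 11 January 2027.
(b) filing + 21 years → 1 April 2024.
Later of the two: 11 January 2027.
Marketing Approval Extension: 1901 days claimed exceeds the 1684-day cap, so +1684 days → 22 August 2031.
Opposition Stay Credit: +235 days → 13 April 2032.

2032-04-13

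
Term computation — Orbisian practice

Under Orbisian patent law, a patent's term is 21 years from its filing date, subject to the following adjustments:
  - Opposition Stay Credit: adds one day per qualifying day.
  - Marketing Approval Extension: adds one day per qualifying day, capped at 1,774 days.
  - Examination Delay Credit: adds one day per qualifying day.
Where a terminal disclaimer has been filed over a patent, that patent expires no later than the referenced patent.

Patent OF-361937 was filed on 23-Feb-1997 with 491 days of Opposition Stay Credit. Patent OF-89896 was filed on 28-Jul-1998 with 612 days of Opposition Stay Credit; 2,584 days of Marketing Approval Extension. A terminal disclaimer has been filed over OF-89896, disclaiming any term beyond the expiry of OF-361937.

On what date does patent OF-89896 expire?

Natural term of OF-89896:
  Base: filing + 21 years → 28 July 2019.
  Opposition Stay Credit: +612 days → 31 March 2021.
  Marketing Approval Extension: 2584 days claimed exceeds the 1774-day cap, so +1774 days → 7 February 2026.
Expiry of referenced patent OF-361937:
  Base: filing + 21 years → 23 February 2018.
  Opposition Stay Credit: +491 days → 29 June 2019.
Terminal disclaimer: OF-89896 expires on the earlier of 7 February 2026 and 29 June 2019.

June 29, 2019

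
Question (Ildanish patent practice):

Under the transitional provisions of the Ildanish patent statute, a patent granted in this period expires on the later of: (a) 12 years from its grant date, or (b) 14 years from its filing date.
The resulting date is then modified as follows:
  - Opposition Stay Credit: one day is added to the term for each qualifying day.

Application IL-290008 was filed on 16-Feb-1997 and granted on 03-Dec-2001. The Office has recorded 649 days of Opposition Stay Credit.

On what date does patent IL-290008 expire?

2015-09-13

(a) grant + 12 years → 3 December 2013.
(b) filing + 14 years → 16 February 2011.
Later of the two: 3 December 2013.
Opposition Stay Credit: +649 days → 13 September 2015.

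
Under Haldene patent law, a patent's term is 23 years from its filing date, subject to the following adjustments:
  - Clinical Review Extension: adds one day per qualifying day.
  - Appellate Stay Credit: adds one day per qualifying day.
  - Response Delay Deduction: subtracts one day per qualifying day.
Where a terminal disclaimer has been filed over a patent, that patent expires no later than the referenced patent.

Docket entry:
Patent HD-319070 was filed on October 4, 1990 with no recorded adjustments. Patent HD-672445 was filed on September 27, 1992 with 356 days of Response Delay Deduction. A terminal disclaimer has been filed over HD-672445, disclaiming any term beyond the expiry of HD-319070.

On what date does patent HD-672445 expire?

Natural term of HD-672445:
  Base: filing + 23 years → 27 September 2015.
  Response Delay Deduction: −356 days → 6 October 2014.
Expiry of referenced patent HD-319070:
  Base: filing + 23 years → 4 October 2013.
Terminal disclaimer: HD-672445 expires on the earlier of 6 October 2014 and 4 October 2013.

October 4, 2013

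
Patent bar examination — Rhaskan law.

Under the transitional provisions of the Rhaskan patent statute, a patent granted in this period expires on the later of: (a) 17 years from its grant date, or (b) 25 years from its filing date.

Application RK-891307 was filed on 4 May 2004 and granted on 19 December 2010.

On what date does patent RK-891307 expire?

May 4, 2029

(a) grant + 17 years → 19 December 2027.
(b) filing + 25 years → 4 May 2029.
Later of the two: 4 May 2029.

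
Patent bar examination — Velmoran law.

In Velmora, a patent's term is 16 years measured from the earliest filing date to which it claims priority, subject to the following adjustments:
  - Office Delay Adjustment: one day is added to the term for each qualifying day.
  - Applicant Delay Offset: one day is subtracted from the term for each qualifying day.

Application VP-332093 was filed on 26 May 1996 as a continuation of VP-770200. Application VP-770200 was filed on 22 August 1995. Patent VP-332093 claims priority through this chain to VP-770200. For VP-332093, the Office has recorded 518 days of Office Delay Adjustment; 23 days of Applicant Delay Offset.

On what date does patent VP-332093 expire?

2012-12-29

Earliest priority filing: 22 August 1995.
Base term: 22 August 1995 + 16 years → 22 August 2011.
Office Delay Adjustment: +518 days → 21 January 2013.
Applicant Delay Offset: −23 days → 29 December 2012.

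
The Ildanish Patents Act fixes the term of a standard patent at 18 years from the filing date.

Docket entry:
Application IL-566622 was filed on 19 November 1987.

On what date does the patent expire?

2005-11-19

Filing date + 18 years → 19 November 2005.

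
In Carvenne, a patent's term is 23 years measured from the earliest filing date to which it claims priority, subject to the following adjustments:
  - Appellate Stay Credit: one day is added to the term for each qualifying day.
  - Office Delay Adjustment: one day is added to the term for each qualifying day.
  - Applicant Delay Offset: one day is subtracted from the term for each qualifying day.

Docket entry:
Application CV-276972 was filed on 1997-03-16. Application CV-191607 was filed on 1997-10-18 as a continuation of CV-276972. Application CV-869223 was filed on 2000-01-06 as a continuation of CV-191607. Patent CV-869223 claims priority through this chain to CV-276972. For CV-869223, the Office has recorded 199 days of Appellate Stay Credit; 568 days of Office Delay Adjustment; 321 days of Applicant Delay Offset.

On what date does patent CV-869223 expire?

Earliest priority filing: 16 March 1997.
Base term: 16 March 1997 + 23 years → 16 March 2020.
Appellate Stay Credit: +199 days → 1 October 2020.
Office Delay Adjustment: +568 days → 22 April 2022.
Applicant Delay Offset: −321 days → 5 June 2021.

2021-06-05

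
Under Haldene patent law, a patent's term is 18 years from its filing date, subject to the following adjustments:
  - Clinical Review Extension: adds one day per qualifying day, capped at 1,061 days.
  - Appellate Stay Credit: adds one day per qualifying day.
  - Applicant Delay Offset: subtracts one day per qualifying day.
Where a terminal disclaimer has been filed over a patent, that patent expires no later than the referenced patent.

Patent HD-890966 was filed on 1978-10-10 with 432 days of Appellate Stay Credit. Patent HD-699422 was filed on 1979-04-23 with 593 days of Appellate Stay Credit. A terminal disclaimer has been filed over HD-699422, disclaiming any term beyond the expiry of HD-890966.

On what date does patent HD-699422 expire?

Natural term of HD-699422:
  Base: filing + 18 years → 23 April 1997.
  Appellate Stay Credit: +593 days → 7 December 1998.
Expiry of referenced patent HD-890966:
  Base: filing + 18 years → 10 October 1996.
  Appellate Stay Credit: +432 days → 16 December 1997.
Terminal disclaimer: HD-699422 expires on the earlier of 7 December 1998 and 16 December 1997.

1997-12-16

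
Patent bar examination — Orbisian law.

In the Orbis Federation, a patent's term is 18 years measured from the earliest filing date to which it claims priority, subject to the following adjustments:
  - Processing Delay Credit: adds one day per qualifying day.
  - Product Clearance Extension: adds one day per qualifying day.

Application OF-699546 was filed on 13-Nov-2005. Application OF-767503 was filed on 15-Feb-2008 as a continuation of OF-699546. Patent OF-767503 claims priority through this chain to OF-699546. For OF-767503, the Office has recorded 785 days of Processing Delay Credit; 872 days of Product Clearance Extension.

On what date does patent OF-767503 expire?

Earliest priority filing: 13 November 2005.
Base term: 13 November 2005 + 18 years → 13 November 2023.
Processing Delay Credit: +785 days → 6 January 2026.
Product Clearance Extension: +872 days → 27 May 2028.

May 27, 2028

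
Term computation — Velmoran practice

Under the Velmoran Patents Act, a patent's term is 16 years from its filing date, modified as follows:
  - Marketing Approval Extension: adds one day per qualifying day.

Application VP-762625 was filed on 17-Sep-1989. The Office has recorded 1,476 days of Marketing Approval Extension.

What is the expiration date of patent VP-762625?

Base term: filing date + 16 years → 17 September 2005.
Marketing Approval Extension: +1476 days → 2 October 2009.

October 2, 2009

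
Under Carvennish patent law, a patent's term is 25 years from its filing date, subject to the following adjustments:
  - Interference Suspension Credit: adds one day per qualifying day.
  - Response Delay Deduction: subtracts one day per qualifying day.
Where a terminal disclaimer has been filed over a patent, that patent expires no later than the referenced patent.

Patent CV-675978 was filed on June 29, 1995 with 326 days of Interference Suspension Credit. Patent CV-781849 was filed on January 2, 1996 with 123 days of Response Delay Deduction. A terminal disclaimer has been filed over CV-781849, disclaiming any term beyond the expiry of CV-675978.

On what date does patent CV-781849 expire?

Natural term of CV-781849:
  Base: filing + 25 years → 2 January 2021.
  Response Delay Deduction: −123 days → 1 September 2020.
Expiry of referenced patent CV-675978:
  Base: filing + 25 years → 29 June 2020.
  Interference Suspension Credit: +326 days → 21 May 2021.
Terminal disclaimer: CV-781849 expires on the earlier of 1 September 2020 and 21 May 2021.

September 1, 2020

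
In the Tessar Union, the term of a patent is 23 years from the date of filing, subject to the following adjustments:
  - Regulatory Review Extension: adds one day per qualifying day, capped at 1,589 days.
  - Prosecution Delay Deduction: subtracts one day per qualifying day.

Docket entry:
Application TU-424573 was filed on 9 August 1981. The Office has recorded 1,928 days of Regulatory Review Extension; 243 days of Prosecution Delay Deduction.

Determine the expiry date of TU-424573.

2008-04-16

Base term: filing date + 23 years → 9 August 2004.
Regulatory Review Extension: 1928 days claimed exceeds the 1589-day cap, so +1589 days → 15 December 2008.
Prosecution Delay Deduction: −243 days → 16 April 2008.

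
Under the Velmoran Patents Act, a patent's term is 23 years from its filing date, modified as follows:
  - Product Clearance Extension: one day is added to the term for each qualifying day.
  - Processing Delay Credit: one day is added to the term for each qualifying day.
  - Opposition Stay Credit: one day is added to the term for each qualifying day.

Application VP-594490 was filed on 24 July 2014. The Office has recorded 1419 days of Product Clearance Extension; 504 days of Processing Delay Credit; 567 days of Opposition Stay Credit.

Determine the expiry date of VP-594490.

Base term: filing date + 23 years → 24 July 2037.
Product Clearance Extension: +1419 days → 12 June 2041.
Processing Delay Credit: +504 days → 29 October 2042.
Opposition Stay Credit: +567 days → 18 May 2044.

May 18, 2044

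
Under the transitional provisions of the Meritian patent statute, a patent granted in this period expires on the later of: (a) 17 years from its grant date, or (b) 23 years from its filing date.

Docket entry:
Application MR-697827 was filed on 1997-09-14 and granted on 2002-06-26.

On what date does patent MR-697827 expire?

(a) grant + 17 years → 26 June 2019.
(b) filing + 23 years → 14 September 2020.
Later of the two: 14 September 2020.

September 14, 2020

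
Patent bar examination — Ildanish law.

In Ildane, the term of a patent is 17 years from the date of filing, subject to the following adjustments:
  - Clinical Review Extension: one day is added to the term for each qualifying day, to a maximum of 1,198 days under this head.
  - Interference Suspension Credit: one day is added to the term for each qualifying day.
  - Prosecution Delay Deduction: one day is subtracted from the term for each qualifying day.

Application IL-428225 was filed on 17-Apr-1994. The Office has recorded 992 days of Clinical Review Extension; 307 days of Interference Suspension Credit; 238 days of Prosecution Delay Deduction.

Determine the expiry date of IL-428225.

2014-03-13

Base term: filing date + 17 years → 17 April 2011.
Clinical Review Extension: 992 days (within the 1198-day cap) → +992 days → 3 January 2014.
Interference Suspension Credit: +307 days → 6 November 2014.
Prosecution Delay Deduction: −238 days → 13 March 2014.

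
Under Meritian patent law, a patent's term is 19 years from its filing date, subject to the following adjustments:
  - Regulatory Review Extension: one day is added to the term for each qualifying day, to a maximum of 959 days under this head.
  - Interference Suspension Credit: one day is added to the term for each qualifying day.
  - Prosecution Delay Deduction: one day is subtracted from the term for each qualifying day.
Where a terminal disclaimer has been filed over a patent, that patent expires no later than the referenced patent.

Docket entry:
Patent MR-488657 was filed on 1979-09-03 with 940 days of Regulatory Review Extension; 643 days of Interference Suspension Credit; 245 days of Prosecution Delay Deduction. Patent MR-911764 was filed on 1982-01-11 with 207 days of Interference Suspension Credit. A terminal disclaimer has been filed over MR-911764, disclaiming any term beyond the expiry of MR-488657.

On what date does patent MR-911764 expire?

Natural term of MR-911764:
  Base: filing + 19 years → 11 January 2001.
  Interference Suspension Credit: +207 days → 6 August 2001.
Expiry of referenced patent MR-488657:
  Base: filing + 19 years → 3 September 1998.
  Regulatory Review Extension: 940 days (within the 959-day cap) → +940 days → 31 March 2001.
  Interference Suspension Credit: +643 days → 3 January 2003.
  Prosecution Delay Deduction: −245 days → 3 May 2002.
Terminal disclaimer: MR-911764 expires on the earlier of 6 August 2001 and 3 May 2002.

August 6, 2001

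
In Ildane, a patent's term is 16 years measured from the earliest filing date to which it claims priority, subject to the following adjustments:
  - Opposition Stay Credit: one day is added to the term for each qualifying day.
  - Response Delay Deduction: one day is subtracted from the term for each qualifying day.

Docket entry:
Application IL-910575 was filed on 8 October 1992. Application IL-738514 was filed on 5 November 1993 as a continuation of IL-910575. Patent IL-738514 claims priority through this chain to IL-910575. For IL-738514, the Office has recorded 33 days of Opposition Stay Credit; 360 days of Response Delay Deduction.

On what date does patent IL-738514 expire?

Earliest priority filing: 8 October 1992.
Base term: 8 October 1992 + 16 years → 8 October 2008.
Opposition Stay Credit: +33 days → 10 November 2008.
Response Delay Deduction: −360 days → 16 November 2007.

2007-11-16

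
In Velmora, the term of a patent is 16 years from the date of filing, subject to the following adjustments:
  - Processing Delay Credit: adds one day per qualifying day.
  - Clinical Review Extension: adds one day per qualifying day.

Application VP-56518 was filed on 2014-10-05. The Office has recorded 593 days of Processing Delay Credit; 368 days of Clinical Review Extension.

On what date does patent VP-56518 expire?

Base term: filing date + 16 years → 5 October 2030.
Processing Delay Credit: +593 days → 20 May 2032.
Clinical Review Extension: +368 days → 23 May 2033.

May 23, 2033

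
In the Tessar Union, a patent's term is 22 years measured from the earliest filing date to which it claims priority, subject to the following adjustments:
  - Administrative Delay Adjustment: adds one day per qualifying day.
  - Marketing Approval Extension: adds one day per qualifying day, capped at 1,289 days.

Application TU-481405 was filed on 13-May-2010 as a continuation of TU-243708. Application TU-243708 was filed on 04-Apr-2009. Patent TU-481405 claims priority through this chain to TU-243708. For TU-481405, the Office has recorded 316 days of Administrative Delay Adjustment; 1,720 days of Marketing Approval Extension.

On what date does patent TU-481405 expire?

Earliest priority filing: 4 April 2009.
Base term: 4 April 2009 + 22 years → 4 April 2031.
Administrative Delay Adjustment: +316 days → 14 February 2032.
Marketing Approval Extension: 1720 days claimed exceeds the 1289-day cap, so +1289 days → 26 August 2035.

August 26, 2035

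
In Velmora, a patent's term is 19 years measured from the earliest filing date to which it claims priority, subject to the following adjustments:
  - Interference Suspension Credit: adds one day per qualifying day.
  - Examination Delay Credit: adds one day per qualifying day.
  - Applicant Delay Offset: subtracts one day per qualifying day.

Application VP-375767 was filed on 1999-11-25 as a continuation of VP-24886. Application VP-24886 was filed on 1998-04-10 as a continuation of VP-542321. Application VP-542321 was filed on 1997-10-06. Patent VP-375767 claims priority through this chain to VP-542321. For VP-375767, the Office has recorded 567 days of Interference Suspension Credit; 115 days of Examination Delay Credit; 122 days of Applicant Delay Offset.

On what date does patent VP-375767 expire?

Earliest priority filing: 6 October 1997.
Base term: 6 October 1997 + 19 years → 6 October 2016.
Interference Suspension Credit: +567 days → 26 April 2018.
Examination Delay Credit: +115 days → 19 August 2018.
Applicant Delay Offset: −122 days → 19 April 2018.

2018-04-19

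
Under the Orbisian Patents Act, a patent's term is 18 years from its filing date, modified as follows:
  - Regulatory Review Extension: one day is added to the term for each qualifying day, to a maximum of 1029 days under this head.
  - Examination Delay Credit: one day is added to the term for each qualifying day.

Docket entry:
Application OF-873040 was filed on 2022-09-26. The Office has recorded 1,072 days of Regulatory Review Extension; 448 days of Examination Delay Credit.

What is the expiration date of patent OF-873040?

October 12, 2044

Base term: filing date + 18 years → 26 September 2040.
Regulatory Review Extension: 1072 days claimed exceeds the 1029-day cap, so +1029 days → 22 July 2043.
Examination Delay Credit: +448 days → 12 October 2044.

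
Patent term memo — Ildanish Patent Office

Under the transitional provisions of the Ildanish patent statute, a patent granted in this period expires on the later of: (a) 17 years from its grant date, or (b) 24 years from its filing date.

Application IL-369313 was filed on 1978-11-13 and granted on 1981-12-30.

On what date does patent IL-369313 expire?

November 13, 2002

(a) grant + 17 years → 30 December 1998.
(b) filing + 24 years → 13 November 2002.
Later of the two: 13 November 2002.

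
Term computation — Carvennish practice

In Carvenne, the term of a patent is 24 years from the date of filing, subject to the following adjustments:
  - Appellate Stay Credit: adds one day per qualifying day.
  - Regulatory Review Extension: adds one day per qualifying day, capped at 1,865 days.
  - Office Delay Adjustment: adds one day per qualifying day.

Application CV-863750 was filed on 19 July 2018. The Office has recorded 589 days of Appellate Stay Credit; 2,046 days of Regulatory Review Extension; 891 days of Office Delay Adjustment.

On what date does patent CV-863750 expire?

2051-09-15

Base term: filing date + 24 years → 19 July 2042.
Appellate Stay Credit: +589 days → 28 February 2044.
Regulatory Review Extension: 2046 days claimed exceeds the 1865-day cap, so +1865 days → 7 April 2049.
Office Delay Adjustment: +891 days → 15 September 2051.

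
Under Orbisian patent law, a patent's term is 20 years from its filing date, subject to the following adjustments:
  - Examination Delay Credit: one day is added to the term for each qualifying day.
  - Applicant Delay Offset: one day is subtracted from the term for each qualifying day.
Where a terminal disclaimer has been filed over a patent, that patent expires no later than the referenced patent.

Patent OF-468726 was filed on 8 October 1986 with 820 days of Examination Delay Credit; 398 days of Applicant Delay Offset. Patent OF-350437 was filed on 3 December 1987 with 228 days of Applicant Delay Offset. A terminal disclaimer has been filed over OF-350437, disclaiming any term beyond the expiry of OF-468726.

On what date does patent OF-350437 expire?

Natural term of OF-350437:
  Base: filing + 20 years → 3 December 2007.
  Applicant Delay Offset: −228 days → 19 April 2007.
Expiry of referenced patent OF-468726:
  Base: filing + 20 years → 8 October 2006.
  Examination Delay Credit: +820 days → 5 January 2009.
  Applicant Delay Offset: −398 days → 4 December 2007.
Terminal disclaimer: OF-350437 expires on the earlier of 19 April 2007 and 4 December 2007.

2007-04-19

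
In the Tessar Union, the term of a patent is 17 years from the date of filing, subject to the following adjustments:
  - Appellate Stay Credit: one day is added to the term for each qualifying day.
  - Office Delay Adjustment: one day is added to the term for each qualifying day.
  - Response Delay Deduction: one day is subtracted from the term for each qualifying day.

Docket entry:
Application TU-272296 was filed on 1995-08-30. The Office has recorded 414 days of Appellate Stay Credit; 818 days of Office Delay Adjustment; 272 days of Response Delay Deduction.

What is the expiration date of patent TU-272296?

Base term: filing date + 17 years → 30 August 2012.
Appellate Stay Credit: +414 days → 18 October 2013.
Office Delay Adjustment: +818 days → 14 January 2016.
Response Delay Deduction: −272 days → 17 April 2015.

April 17, 2015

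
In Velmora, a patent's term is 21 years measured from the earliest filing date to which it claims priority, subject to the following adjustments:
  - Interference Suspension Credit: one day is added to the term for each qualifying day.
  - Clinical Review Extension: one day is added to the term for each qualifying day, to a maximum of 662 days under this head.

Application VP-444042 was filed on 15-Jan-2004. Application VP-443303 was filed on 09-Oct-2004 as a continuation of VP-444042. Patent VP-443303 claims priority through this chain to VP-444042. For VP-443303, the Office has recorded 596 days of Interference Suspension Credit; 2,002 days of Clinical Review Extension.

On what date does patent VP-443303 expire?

Earliest priority filing: 15 January 2004.
Base term: 15 January 2004 + 21 years → 15 January 2025.
Interference Suspension Credit: +596 days → 3 September 2026.
Clinical Review Extension: 2002 days claimed exceeds the 662-day cap, so +662 days → 26 June 2028.

2028-06-26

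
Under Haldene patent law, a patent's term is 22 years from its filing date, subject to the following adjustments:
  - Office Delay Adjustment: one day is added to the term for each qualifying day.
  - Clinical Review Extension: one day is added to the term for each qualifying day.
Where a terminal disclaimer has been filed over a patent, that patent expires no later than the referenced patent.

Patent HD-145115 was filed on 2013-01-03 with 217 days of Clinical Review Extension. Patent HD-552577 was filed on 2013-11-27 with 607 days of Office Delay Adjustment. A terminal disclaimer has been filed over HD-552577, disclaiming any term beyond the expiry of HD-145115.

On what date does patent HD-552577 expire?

August 8, 2035

Natural term of HD-552577:
  Base: filing + 22 years → 27 November 2035.
  Office Delay Adjustment: +607 days → 26 July 2037.
Expiry of referenced patent HD-145115:
  Base: filing + 22 years → 3 January 2035.
  Clinical Review Extension: +217 days → 8 August 2035.
Terminal disclaimer: HD-552577 expires on the earlier of 26 July 2037 and 8 August 2035.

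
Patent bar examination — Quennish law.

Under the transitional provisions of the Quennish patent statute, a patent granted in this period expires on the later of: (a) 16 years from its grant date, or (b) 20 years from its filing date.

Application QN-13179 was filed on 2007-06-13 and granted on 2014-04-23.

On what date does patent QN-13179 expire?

April 23, 2030

(a) grant + 16 years → 23 April 2030.
(b) filing + 20 years → 13 June 2027.
Later of the two: 23 April 2030.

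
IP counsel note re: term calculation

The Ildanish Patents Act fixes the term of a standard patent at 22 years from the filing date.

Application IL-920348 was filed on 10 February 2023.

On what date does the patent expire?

February 10, 2045

Filing date + 22 years → 10 February 2045.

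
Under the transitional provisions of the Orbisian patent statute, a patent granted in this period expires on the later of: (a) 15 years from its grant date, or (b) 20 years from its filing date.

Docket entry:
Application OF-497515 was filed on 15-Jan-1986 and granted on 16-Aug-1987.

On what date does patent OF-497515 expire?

(a) grant + 15 years → 16 August 2002.
(b) filing + 20 years → 15 January 2006.
Later of the two: 15 January 2006.

2006-01-15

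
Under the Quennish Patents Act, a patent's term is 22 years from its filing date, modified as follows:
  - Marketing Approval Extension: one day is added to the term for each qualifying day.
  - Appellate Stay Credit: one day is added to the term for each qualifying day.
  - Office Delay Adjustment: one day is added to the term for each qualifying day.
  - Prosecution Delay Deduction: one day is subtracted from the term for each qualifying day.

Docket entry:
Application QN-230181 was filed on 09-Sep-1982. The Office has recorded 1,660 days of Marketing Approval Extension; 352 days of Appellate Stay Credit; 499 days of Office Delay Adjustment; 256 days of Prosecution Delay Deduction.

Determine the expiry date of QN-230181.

November 12, 2010

Base term: filing date + 22 years → 9 September 2004.
Marketing Approval Extension: +1660 days → 27 March 2009.
Appellate Stay Credit: +352 days → 14 March 2010.
Office Delay Adjustment: +499 days → 26 July 2011.
Prosecution Delay Deduction: −256 days → 12 November 2010.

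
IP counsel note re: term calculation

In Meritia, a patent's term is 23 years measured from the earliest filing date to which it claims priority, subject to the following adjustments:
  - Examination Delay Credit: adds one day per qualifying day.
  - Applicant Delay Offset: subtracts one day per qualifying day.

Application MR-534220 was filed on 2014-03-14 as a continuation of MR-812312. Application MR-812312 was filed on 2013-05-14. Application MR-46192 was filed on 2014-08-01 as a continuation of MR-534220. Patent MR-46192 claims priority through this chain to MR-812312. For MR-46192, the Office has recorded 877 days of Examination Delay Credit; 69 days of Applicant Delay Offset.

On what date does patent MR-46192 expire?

Earliest priority filing: 14 May 2013.
Base term: 14 May 2013 + 23 years → 14 May 2036.
Examination Delay Credit: +877 days → 8 October 2038.
Applicant Delay Offset: −69 days → 31 July 2038.

2038-07-31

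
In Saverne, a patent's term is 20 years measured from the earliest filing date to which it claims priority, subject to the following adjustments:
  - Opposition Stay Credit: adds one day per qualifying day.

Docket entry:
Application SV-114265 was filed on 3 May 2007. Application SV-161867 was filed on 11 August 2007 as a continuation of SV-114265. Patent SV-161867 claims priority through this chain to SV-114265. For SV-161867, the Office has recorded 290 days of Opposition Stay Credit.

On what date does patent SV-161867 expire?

Earliest priority filing: 3 May 2007.
Base term: 3 May 2007 + 20 years → 3 May 2027.
Opposition Stay Credit: +290 days → 17 February 2028.

February 17, 2028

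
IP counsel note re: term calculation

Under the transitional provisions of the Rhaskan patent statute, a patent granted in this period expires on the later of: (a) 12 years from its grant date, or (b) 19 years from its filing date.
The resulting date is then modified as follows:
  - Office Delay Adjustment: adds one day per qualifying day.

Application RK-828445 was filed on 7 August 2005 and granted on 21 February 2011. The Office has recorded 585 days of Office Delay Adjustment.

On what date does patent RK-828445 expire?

2026-03-15

(a) grant + 12 years → 21 February 2023.
(b) filing + 19 years → 7 August 2024.
Later of the two: 7 August 2024.
Office Delay Adjustment: +585 days → 15 March 2026.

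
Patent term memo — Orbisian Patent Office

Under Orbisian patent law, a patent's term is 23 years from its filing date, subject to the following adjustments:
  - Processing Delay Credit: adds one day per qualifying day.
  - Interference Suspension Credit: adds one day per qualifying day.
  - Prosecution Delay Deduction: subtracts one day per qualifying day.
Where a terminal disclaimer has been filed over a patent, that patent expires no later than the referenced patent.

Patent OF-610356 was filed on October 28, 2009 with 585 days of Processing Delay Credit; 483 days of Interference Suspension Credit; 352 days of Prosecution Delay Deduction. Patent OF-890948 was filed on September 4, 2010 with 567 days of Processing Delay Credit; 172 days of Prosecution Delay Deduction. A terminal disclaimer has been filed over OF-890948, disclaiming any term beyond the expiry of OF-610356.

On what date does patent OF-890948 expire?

2034-10-04

Natural term of OF-890948:
  Base: filing + 23 years → 4 September 2033.
  Processing Delay Credit: +567 days → 25 March 2035.
  Prosecution Delay Deduction: −172 days → 4 October 2034.
Expiry of referenced patent OF-610356:
  Base: filing + 23 years → 28 October 2032.
  Processing Delay Credit: +585 days → 5 June 2034.
  Interference Suspension Credit: +483 days → 1 October 2035.
  Prosecution Delay Deduction: −352 days → 14 October 2034.
Terminal disclaimer: OF-890948 expires on the earlier of 4 October 2034 and 14 October 2034.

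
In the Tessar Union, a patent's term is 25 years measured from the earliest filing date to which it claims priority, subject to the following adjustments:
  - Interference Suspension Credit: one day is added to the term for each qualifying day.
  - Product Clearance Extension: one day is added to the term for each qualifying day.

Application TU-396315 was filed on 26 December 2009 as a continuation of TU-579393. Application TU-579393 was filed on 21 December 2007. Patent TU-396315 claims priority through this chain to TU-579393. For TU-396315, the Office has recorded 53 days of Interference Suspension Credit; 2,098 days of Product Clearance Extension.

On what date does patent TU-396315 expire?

November 11, 2038

Earliest priority filing: 21 December 2007.
Base term: 21 December 2007 + 25 years → 21 December 2032.
Interference Suspension Credit: +53 days → 12 February 2033.
Product Clearance Extension: +2098 days → 11 November 2038.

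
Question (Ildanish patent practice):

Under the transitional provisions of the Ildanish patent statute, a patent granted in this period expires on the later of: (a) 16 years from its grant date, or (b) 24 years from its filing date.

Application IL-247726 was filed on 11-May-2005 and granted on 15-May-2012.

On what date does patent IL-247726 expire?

(a) grant + 16 years → 15 May 2028.
(b) filing + 24 years → 11 May 2029.
Later of the two: 11 May 2029.

May 11, 2029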